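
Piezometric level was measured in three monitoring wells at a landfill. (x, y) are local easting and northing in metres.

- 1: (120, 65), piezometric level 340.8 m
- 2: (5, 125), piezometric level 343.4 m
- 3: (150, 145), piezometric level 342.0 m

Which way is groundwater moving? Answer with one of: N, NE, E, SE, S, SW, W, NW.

Differences from 1: to 2 (Δx, Δy, Δh) = (-115, 60, +2.6); to 3 = (30, 80, +1.2).
Determinant of the coordinate differences = (-115)·80 − 30·60 = -11000.
∂h/∂x = [(+2.6)·80 − (+1.2)·60] / -11000 = -0.01236
∂h/∂y = [(-115)·(+1.2) − 30·(+2.6)] / -11000 = +0.01964
Flow = −∇h = (+0.01236 east, -0.01964 north), which points southeast.

SE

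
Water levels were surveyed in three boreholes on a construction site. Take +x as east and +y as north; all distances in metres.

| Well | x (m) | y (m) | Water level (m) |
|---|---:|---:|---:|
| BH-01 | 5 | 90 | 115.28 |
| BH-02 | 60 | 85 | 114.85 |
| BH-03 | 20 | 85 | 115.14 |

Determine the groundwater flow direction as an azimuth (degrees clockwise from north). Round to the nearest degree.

With h = a·x + b·y + c and BH-01 as origin, the differences give:
  55·a + (-5)·b = -0.43
  15·a + (-5)·b = -0.14
Eliminate b (×(-5) and ×(-5), subtract): -200·a = 1.450 → a = ∂h/∂x = -0.007250
Back-substitute: b = ∂h/∂y = +0.006250.
Flow direction (−∇h) has components (+0.007250 E, -0.006250 N).
Azimuth = atan2(E, N) = atan2(+0.007250, -0.006250) = 130.8° ≈ 131°.

131°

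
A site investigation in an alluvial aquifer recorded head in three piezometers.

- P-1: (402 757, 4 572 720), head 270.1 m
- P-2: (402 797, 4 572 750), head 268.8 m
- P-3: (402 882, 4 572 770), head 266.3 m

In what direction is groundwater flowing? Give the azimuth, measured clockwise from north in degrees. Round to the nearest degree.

078°

Differences from P-1: to P-2 (Δx, Δy, Δh) = (40, 30, -1.3); to P-3 = (125, 50, -3.8).
Determinant of the coordinate differences = 40·50 − 125·30 = -1750.
∂h/∂x = [(-1.3)·50 − (-3.8)·30] / -1750 = -0.02800
∂h/∂y = [40·(-3.8) − 125·(-1.3)] / -1750 = -0.006000
Flow direction (−∇h) has components (+0.02800 E, +0.006000 N).
Azimuth = atan2(E, N) = atan2(+0.02800, +0.006000) = 77.9° ≈ 078°.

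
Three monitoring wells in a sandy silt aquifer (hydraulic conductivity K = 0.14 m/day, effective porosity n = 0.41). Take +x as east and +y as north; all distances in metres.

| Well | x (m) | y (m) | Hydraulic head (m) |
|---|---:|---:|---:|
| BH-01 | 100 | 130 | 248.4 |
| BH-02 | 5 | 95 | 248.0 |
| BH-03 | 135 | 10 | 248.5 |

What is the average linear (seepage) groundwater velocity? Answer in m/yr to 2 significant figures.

Differences from BH-01: to BH-02 (Δx, Δy, Δh) = (-95, -35, -0.4); to BH-03 = (35, -120, +0.1).
Determinant of the coordinate differences = (-95)·(-120) − 35·(-35) = 12625.
∂h/∂x = [(-0.4)·(-120) − (+0.1)·(-35)] / 12625 = +0.004079
∂h/∂y = [(-95)·(+0.1) − 35·(-0.4)] / 12625 = +0.0003564
|∇h| = √(0.004079² + 0.0003564²) = 0.004095
Seepage velocity v = K·i/n = 0.14 × 0.004095 / 0.41 = 0.001398 m/day = 0.5106 m/yr.

0.51 m/yr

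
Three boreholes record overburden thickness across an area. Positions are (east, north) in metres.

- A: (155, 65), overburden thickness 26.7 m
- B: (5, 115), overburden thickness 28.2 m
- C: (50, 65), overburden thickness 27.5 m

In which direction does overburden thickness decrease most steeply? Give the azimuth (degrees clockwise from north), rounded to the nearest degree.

Three-point gradient (reference A): Δ to B = (-150, 50, +1.5), Δ to C = (-105, 0, +0.8).
∂d/∂x = -0.007619, ∂d/∂y = +0.007143 (det = 5250).
Steepest decrease is along −∇f: components (+0.007619 E, -0.007143 N).
Azimuth = atan2(+0.007619, -0.007143) = 133.2° ≈ 133°.

133°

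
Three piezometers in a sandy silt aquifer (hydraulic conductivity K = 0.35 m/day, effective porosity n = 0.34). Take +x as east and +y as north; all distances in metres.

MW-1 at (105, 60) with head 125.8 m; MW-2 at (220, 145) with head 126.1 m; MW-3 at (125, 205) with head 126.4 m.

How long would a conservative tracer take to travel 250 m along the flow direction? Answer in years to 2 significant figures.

160 years

Three-point gradient (reference MW-1): Δ to MW-2 = (115, 85, +0.3), Δ to MW-3 = (20, 145, +0.6).
∂h/∂x = -0.0005008, ∂h/∂y = +0.004207 (det = 14975).
|∇h| = √(-0.0005008² + 0.004207²) = 0.004237
Seepage velocity v = K·i/n = 0.35 × 0.004237 / 0.34 = 0.004362 m/day.
t = 250 / 0.004362 = 5.731e+04 days = 157 years.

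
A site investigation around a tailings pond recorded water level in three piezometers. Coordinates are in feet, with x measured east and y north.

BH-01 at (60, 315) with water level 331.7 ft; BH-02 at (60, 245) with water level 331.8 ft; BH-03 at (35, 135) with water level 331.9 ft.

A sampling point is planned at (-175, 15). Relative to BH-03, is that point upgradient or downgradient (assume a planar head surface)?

Three-point gradient (reference BH-01): Δ to BH-02 = (0, -70, +0.1), Δ to BH-03 = (-25, -180, +0.2).
∂h/∂x = +0.002286, ∂h/∂y = -0.001429 (det = -1750).
Head at (-175, 15) = 331.7 + (+0.002286)·(-235) + (-0.001429)·(-300) = 331.59 ft.
That is lower than the 331.9 ft at BH-03, so the point is downgradient.

downgradient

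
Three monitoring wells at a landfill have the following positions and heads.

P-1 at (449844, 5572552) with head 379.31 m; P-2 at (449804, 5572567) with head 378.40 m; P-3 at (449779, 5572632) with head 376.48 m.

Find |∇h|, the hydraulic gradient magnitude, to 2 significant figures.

Differences from P-1: to P-2 (Δx, Δy, Δh) = (-40, 15, -0.91); to P-3 = (-65, 80, -2.83).
Solve a·Δx + b·Δy = Δh: det = (-40)·80 − (-65)·15 = -2225.
∂h/∂x = [(-0.91)·80 − (-2.83)·15] / -2225 = +0.01364
∂h/∂y = [(-40)·(-2.83) − (-65)·(-0.91)] / -2225 = -0.02429
|∇h| = √(0.01364² + -0.02429²) = 0.02786

0.028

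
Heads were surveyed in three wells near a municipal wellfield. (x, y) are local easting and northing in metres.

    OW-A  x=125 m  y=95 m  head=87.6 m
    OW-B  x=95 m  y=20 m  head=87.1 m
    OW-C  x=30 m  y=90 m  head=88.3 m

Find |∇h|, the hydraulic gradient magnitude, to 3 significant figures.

Taking OW-A as reference: OW-B−OW-A = (-30, -75, -0.5); OW-C−OW-A = (-95, -5, +0.7).
Solve a·Δx + b·Δy = Δh: det = (-30)·(-5) − (-95)·(-75) = -6975.
∂h/∂x = [(-0.5)·(-5) − (+0.7)·(-75)] / -6975 = -0.007885
∂h/∂y = [(-30)·(+0.7) − (-95)·(-0.5)] / -6975 = +0.009821
|∇h| = √(-0.007885² + 0.009821²) = 0.01259

0.0126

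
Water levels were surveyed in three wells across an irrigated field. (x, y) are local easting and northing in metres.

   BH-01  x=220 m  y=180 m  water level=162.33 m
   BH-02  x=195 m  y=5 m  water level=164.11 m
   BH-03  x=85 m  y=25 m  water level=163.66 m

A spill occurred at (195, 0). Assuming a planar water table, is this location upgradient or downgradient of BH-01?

upgradient

With h = a·x + b·y + c and BH-01 as origin, the differences give:
  (-25)·a + (-175)·b = +1.78
  (-135)·a + (-155)·b = +1.33
Eliminate b (×(-155) and ×(-175), subtract): -19750·a = -43.150 → a = ∂h/∂x = +0.002185
Back-substitute: b = ∂h/∂y = -0.01048.
Head at (195, 0) = 162.33 + (+0.002185)·(-25) + (-0.01048)·(-180) = 164.16 m.
That is higher than the 162.33 m at BH-01, so the point is upgradient.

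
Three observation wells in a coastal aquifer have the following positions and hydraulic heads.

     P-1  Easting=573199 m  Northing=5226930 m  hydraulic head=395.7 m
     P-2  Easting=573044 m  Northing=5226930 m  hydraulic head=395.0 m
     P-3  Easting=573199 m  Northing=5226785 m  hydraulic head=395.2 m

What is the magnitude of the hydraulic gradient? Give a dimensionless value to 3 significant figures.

∂h/∂x = (395.0 − 395.7) / (573044 − 573199) = +0.004516
∂h/∂y = (395.2 − 395.7) / (5226785 − 5226930) = +0.003448
|∇h| = √(0.004516² + 0.003448²) = 0.005682

0.00568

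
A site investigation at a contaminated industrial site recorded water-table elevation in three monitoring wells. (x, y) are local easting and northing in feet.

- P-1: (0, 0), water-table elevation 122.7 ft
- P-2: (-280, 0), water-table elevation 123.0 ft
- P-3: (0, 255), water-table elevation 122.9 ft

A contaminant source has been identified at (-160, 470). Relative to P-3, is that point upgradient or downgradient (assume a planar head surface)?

∂h/∂x = (123.0 − 122.7) / (-280 − 0) = -0.001071
∂h/∂y = (122.9 − 122.7) / (255 − 0) = +0.0007843
Head at (-160, 470) = 122.7 + (-0.001071)·(-160) + (+0.0007843)·(470) = 123.24 ft.
That is higher than the 122.9 ft at P-3, so the point is upgradient.

upgradient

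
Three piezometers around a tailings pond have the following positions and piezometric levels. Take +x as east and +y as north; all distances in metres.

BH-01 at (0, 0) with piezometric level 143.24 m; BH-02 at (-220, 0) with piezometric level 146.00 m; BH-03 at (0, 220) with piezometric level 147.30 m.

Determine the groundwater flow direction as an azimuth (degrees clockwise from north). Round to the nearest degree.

∂h/∂x = (146.00 − 143.24) / (-220 − 0) = -0.01255
∂h/∂y = (147.30 − 143.24) / (220 − 0) = +0.01845
Flow direction (−∇h) has components (+0.01255 E, -0.01845 N).
Azimuth = atan2(E, N) = atan2(+0.01255, -0.01845) = 145.8° ≈ 146°.

146°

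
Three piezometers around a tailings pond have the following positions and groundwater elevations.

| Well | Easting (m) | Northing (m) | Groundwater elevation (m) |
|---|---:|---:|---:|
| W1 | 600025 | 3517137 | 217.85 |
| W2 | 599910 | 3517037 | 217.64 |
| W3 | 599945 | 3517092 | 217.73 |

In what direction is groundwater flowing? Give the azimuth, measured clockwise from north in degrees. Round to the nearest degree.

Taking W1 as reference: W2−W1 = (-115, -100, -0.21); W3−W1 = (-80, -45, -0.12).
Determinant of the coordinate differences = (-115)·(-45) − (-80)·(-100) = -2825.
∂h/∂x = [(-0.21)·(-45) − (-0.12)·(-100)] / -2825 = +0.0009027
∂h/∂y = [(-115)·(-0.12) − (-80)·(-0.21)] / -2825 = +0.001062
Flow direction (−∇h) has components (-0.0009027 E, -0.001062 N).
Azimuth = atan2(E, N) = atan2(-0.0009027, -0.001062) = 220.4° ≈ 220°.

220°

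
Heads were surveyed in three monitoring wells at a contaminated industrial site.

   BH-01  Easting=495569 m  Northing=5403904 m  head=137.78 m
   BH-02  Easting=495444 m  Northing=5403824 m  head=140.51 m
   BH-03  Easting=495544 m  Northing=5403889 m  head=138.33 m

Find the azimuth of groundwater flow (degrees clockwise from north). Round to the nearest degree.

099°

Taking BH-01 as reference: BH-02−BH-01 = (-125, -80, +2.73); BH-03−BH-01 = (-25, -15, +0.55).
Determinant of the coordinate differences = (-125)·(-15) − (-25)·(-80) = -125.
∂h/∂x = [(+2.73)·(-15) − (+0.55)·(-80)] / -125 = -0.02440
∂h/∂y = [(-125)·(+0.55) − (-25)·(+2.73)] / -125 = +0.004000
Flow direction (−∇h) has components (+0.02440 E, -0.004000 N).
Azimuth = atan2(E, N) = atan2(+0.02440, -0.004000) = 99.3° ≈ 099°.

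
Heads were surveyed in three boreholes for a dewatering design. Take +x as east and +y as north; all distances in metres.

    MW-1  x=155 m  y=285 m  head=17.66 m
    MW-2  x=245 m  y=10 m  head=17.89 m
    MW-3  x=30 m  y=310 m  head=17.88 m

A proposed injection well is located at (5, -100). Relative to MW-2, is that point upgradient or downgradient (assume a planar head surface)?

Differences from MW-1: to MW-2 (Δx, Δy, Δh) = (90, -275, +0.23); to MW-3 = (-125, 25, +0.22).
Determinant of the coordinate differences = 90·25 − (-125)·(-275) = -32125.
∂h/∂x = [(+0.23)·25 − (+0.22)·(-275)] / -32125 = -0.002062
∂h/∂y = [90·(+0.22) − (-125)·(+0.23)] / -32125 = -0.001511
Head at (5, -100) = 17.66 + (-0.002062)·(-150) + (-0.001511)·(-385) = 18.55 m.
That is higher than the 17.89 m at MW-2, so the point is upgradient.

upgradient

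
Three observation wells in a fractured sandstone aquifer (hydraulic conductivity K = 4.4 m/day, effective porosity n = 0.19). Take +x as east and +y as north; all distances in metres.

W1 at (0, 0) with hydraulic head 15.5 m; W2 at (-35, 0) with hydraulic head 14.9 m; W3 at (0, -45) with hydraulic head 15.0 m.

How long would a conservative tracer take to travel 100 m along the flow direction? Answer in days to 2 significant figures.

∂h/∂x = (14.9 − 15.5) / (-35 − 0) = +0.01714
∂h/∂y = (15.0 − 15.5) / (-45 − 0) = +0.01111
|∇h| = √(0.01714² + 0.01111²) = 0.02043
Seepage velocity v = K·i/n = 4.4 × 0.02043 / 0.19 = 0.4731 m/day.
t = 100 / 0.4731 = 211.4 days.

210 days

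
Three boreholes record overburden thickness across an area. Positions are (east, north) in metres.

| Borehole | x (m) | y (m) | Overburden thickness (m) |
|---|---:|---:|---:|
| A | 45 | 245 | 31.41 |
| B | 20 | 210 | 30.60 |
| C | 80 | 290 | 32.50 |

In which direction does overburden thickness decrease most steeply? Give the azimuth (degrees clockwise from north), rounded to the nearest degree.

Taking A as reference: B−A = (-25, -35, -0.81); C−A = (35, 45, +1.09).
Determinant of the coordinate differences = (-25)·45 − 35·(-35) = 100.
∂d/∂x = [(-0.81)·45 − (+1.09)·(-35)] / 100 = +0.01700
∂d/∂y = [(-25)·(+1.09) − 35·(-0.81)] / 100 = +0.01100
Steepest decrease is along −∇f: components (-0.01700 E, -0.01100 N).
Azimuth = atan2(-0.01700, -0.01100) = 237.1° ≈ 237°.

237°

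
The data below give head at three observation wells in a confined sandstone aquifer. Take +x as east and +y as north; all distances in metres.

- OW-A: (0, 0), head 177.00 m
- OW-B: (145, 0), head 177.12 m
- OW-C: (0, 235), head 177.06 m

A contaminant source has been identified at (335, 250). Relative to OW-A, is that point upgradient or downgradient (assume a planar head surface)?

upgradient

∂h/∂x = (177.12 − 177.00) / (145 − 0) = +0.0008276
∂h/∂y = (177.06 − 177.00) / (235 − 0) = +0.0002553
Head at (335, 250) = 177.00 + (+0.0008276)·(335) + (+0.0002553)·(250) = 177.34 m.
That is higher than the 177.00 m at OW-A, so the point is upgradient.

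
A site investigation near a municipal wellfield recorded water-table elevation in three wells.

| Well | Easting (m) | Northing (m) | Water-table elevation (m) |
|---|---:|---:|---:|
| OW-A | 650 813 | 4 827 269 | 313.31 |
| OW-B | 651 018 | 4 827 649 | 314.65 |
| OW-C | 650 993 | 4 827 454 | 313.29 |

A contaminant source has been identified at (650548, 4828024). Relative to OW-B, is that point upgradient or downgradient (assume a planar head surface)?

upgradient

Taking OW-A as reference: OW-B−OW-A = (205, 380, +1.34); OW-C−OW-A = (180, 185, -0.02).
Solve a·Δx + b·Δy = Δh: det = 205·185 − 180·380 = -30475.
∂h/∂x = [(+1.34)·185 − (-0.02)·380] / -30475 = -0.008384
∂h/∂y = [205·(-0.02) − 180·(+1.34)] / -30475 = +0.008049
Head at (650548, 4828024) = 313.31 + (-0.008384)·(-265) + (+0.008049)·(755) = 321.61 m.
That is higher than the 314.65 m at OW-B, so the point is upgradient.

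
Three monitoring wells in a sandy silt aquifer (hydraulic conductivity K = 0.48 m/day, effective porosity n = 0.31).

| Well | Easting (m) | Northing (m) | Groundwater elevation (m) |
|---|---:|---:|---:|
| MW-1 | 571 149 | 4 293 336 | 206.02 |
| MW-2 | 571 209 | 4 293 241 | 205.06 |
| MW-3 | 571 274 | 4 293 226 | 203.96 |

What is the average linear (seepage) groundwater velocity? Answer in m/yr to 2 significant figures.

9.7 m/yr

With h = a·x + b·y + c and MW-1 as origin, the differences give:
  60·a + (-95)·b = -0.96
  125·a + (-110)·b = -2.06
Eliminate b (×(-110) and ×(-95), subtract): 5275·a = -90.100 → a = ∂h/∂x = -0.01708
Back-substitute: b = ∂h/∂y = -0.0006825.
|∇h| = √(-0.01708² + -0.0006825²) = 0.01709
Seepage velocity v = K·i/n = 0.48 × 0.01709 / 0.31 = 0.02646 m/day = 9.665 m/yr.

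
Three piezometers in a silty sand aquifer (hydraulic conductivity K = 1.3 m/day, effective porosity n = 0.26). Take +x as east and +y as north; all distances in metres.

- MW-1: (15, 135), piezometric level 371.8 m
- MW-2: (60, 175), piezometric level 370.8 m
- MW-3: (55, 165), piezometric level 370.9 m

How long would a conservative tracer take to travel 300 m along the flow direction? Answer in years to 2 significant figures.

6.8 years

Differences from MW-1: to MW-2 (Δx, Δy, Δh) = (45, 40, -1.0); to MW-3 = (40, 30, -0.9).
Determinant of the coordinate differences = 45·30 − 40·40 = -250.
∂h/∂x = [(-1.0)·30 − (-0.9)·40] / -250 = -0.02400
∂h/∂y = [45·(-0.9) − 40·(-1.0)] / -250 = +0.002000
|∇h| = √(-0.02400² + 0.002000²) = 0.02408
Seepage velocity v = K·i/n = 1.3 × 0.02408 / 0.26 = 0.1204 m/day.
t = 300 / 0.1204 = 2492 days = 6.82 years.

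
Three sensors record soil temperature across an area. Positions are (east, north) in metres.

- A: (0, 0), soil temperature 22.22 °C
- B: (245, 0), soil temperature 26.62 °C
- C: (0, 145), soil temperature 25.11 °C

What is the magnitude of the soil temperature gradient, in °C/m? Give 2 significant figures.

0.027 °C/m

∂T/∂x = (26.62 − 22.22) / (245 − 0) = +0.01796
∂T/∂y = (25.11 − 22.22) / (145 − 0) = +0.01993
|∇f| = √(0.01796² + 0.01993²) = 0.02683 °C/m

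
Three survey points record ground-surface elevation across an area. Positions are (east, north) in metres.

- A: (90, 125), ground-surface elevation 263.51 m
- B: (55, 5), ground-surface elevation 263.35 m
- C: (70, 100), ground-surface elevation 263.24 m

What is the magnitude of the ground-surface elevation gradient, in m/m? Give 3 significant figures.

With z = a·x + b·y + c and A as origin, the differences give:
  (-35)·a + (-120)·b = -0.16
  (-20)·a + (-25)·b = -0.27
Eliminate b (×(-25) and ×(-120), subtract): -1525·a = -28.400 → a = ∂z/∂x = +0.01862
Back-substitute: b = ∂z/∂y = -0.004098.
|∇f| = √(0.01862² + -0.004098²) = 0.01907 m/m

0.0191 m/m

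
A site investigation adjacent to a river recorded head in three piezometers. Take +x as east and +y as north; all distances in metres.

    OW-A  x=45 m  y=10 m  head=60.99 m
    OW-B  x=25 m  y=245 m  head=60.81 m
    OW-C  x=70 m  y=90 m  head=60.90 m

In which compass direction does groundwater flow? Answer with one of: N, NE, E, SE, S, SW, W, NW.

Differences from OW-A: to OW-B (Δx, Δy, Δh) = (-20, 235, -0.18); to OW-C = (25, 80, -0.09).
Determinant of the coordinate differences = (-20)·80 − 25·235 = -7475.
∂h/∂x = [(-0.18)·80 − (-0.09)·235] / -7475 = -0.0009030
∂h/∂y = [(-20)·(-0.09) − 25·(-0.18)] / -7475 = -0.0008428
Flow = −∇h = (+0.0009030 east, +0.0008428 north), which points northeast.

NE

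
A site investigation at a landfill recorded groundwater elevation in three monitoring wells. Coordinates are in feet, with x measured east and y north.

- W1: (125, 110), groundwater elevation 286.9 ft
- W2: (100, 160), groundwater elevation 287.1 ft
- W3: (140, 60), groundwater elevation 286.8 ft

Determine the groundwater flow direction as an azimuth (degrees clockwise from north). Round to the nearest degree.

Taking W1 as reference: W2−W1 = (-25, 50, +0.2); W3−W1 = (15, -50, -0.1).
Solve a·Δx + b·Δy = Δh: det = (-25)·(-50) − 15·50 = 500.
∂h/∂x = [(+0.2)·(-50) − (-0.1)·50] / 500 = -0.01000
∂h/∂y = [(-25)·(-0.1) − 15·(+0.2)] / 500 = -0.001000
Flow direction (−∇h) has components (+0.01000 E, +0.001000 N).
Azimuth = atan2(E, N) = atan2(+0.01000, +0.001000) = 84.3° ≈ 084°.

084°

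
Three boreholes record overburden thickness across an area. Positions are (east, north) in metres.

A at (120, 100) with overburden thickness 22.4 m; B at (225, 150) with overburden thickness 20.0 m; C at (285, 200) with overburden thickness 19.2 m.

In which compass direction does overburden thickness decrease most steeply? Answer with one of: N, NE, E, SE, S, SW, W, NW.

SE

With d = a·x + b·y + c and A as origin, the differences give:
  105·a + 50·b = -2.4
  165·a + 100·b = -3.2
Eliminate b (×100 and ×50, subtract): 2250·a = -80.00 → a = ∂d/∂x = -0.03556
Back-substitute: b = ∂d/∂y = +0.02667.
Steepest decrease is along −∇f = (+0.03556 E, -0.02667 N) → southeast.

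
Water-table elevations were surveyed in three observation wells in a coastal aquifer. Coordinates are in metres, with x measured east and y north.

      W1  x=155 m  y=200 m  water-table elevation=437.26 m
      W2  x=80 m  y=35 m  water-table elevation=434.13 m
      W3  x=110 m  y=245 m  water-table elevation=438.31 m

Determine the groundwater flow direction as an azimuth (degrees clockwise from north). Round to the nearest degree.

Three-point gradient (reference W1): Δ to W2 = (-75, -165, -3.13), Δ to W3 = (-45, 45, +1.05).
∂h/∂x = -0.003000, ∂h/∂y = +0.02033 (det = -10800).
Flow direction (−∇h) has components (+0.003000 E, -0.02033 N).
Azimuth = atan2(E, N) = atan2(+0.003000, -0.02033) = 171.6° ≈ 172°.

172°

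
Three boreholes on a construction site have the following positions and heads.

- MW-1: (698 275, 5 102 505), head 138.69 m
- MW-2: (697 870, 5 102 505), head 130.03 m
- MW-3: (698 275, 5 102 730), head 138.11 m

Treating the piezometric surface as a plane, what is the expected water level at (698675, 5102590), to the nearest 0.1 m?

147.0 m

∂h/∂x = (130.03 − 138.69) / (697870 − 698275) = +0.02138
∂h/∂y = (138.11 − 138.69) / (5102730 − 5102505) = -0.002578
h(698675, 5102590) = 138.69 + (+0.02138)·(400) + (-0.002578)·(85) = 138.69 +8.553 -0.219 = 147.024 m.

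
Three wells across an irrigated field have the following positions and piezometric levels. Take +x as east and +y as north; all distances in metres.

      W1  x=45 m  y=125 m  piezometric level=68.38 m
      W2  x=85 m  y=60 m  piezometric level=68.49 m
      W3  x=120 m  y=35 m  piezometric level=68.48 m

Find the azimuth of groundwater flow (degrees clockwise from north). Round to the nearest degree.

039°

Differences from W1: to W2 (Δx, Δy, Δh) = (40, -65, +0.11); to W3 = (75, -90, +0.10).
Determinant of the coordinate differences = 40·(-90) − 75·(-65) = 1275.
∂h/∂x = [(+0.11)·(-90) − (+0.10)·(-65)] / 1275 = -0.002667
∂h/∂y = [40·(+0.10) − 75·(+0.11)] / 1275 = -0.003333
Flow direction (−∇h) has components (+0.002667 E, +0.003333 N).
Azimuth = atan2(E, N) = atan2(+0.002667, +0.003333) = 38.7° ≈ 039°.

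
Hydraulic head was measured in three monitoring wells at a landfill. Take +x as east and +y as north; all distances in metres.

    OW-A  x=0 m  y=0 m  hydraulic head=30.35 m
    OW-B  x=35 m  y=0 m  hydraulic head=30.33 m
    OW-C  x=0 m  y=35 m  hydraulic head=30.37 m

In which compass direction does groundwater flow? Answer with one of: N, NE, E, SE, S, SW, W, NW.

SE

∂h/∂x = (30.33 − 30.35) / (35 − 0) = -0.0005714
∂h/∂y = (30.37 − 30.35) / (35 − 0) = +0.0005714
Flow = −∇h = (+0.0005714 east, -0.0005714 north), which points southeast.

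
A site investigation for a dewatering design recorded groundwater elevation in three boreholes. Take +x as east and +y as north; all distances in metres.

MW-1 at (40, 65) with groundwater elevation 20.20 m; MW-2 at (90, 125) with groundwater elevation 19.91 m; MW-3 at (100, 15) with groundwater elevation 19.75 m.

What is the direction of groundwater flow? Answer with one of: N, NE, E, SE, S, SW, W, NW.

Differences from MW-1: to MW-2 (Δx, Δy, Δh) = (50, 60, -0.29); to MW-3 = (60, -50, -0.45).
Determinant of the coordinate differences = 50·(-50) − 60·60 = -6100.
∂h/∂x = [(-0.29)·(-50) − (-0.45)·60] / -6100 = -0.006803
∂h/∂y = [50·(-0.45) − 60·(-0.29)] / -6100 = +0.0008361
Flow = −∇h = (+0.006803 east, -0.0008361 north), which points east.

E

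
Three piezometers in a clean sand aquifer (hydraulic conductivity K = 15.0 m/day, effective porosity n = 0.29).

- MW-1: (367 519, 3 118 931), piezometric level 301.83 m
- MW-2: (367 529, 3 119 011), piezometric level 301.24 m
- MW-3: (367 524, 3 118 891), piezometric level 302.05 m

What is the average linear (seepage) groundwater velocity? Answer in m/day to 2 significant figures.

With h = a·x + b·y + c and MW-1 as origin, the differences give:
  10·a + 80·b = -0.59
  5·a + (-40)·b = +0.22
Eliminate b (×(-40) and ×80, subtract): -800·a = 6.000 → a = ∂h/∂x = -0.007500
Back-substitute: b = ∂h/∂y = -0.006438.
|∇h| = √(-0.007500² + -0.006438²) = 0.009884
Seepage velocity v = K·i/n = 15.0 × 0.009884 / 0.29 = 0.5112 m/day.

0.51 m/day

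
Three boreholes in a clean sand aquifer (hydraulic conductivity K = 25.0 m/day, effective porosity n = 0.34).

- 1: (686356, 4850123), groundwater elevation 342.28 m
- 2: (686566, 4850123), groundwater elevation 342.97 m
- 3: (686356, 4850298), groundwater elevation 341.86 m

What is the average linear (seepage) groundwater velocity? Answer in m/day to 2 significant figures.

0.30 m/day

∂h/∂x = (342.97 − 342.28) / (686566 − 686356) = +0.003286
∂h/∂y = (341.86 − 342.28) / (4850298 − 4850123) = -0.002400
|∇h| = √(0.003286² + -0.002400²) = 0.004069
Seepage velocity v = K·i/n = 25.0 × 0.004069 / 0.34 = 0.2992 m/day.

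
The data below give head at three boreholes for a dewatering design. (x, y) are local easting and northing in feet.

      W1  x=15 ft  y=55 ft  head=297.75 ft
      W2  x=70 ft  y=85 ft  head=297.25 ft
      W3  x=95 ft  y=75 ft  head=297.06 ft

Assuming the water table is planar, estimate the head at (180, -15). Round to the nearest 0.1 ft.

296.5 ft

Taking W1 as reference: W2−W1 = (55, 30, -0.50); W3−W1 = (80, 20, -0.69).
Determinant of the coordinate differences = 55·20 − 80·30 = -1300.
∂h/∂x = [(-0.50)·20 − (-0.69)·30] / -1300 = -0.008231
∂h/∂y = [55·(-0.69) − 80·(-0.50)] / -1300 = -0.001577
h(180, -15) = 297.75 + (-0.008231)·(165) + (-0.001577)·(-70) = 297.75 -1.358 +0.110 = 296.502 ft.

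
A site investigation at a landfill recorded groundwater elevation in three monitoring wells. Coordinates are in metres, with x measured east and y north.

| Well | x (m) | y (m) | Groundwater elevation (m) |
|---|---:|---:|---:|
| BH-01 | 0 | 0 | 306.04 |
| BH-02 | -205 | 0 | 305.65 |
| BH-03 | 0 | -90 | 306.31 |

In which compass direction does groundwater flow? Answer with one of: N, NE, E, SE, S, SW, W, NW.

∂h/∂x = (305.65 − 306.04) / (-205 − 0) = +0.001902
∂h/∂y = (306.31 − 306.04) / (-90 − 0) = -0.003000
Flow = −∇h = (-0.001902 east, +0.003000 north), which points northwest.

NW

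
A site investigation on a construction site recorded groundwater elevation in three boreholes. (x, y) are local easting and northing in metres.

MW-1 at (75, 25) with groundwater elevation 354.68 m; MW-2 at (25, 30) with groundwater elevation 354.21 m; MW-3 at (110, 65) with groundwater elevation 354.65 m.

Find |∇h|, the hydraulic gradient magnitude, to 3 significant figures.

0.0119

Taking MW-1 as reference: MW-2−MW-1 = (-50, 5, -0.47); MW-3−MW-1 = (35, 40, -0.03).
Determinant of the coordinate differences = (-50)·40 − 35·5 = -2175.
∂h/∂x = [(-0.47)·40 − (-0.03)·5] / -2175 = +0.008575
∂h/∂y = [(-50)·(-0.03) − 35·(-0.47)] / -2175 = -0.008253
|∇h| = √(0.008575² + -0.008253²) = 0.0119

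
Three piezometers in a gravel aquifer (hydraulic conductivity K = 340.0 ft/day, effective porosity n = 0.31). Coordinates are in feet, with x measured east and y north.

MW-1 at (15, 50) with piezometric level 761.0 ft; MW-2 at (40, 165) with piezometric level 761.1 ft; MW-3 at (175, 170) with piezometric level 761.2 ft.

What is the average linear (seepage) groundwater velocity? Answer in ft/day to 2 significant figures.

1.1 ft/day

Differences from MW-1: to MW-2 (Δx, Δy, Δh) = (25, 115, +0.1); to MW-3 = (160, 120, +0.2).
Determinant of the coordinate differences = 25·120 − 160·115 = -15400.
∂h/∂x = [(+0.1)·120 − (+0.2)·115] / -15400 = +0.0007143
∂h/∂y = [25·(+0.2) − 160·(+0.1)] / -15400 = +0.0007143
|∇h| = √(0.0007143² + 0.0007143²) = 0.00101
Seepage velocity v = K·i/n = 340.0 × 0.00101 / 0.31 = 1.108 ft/day.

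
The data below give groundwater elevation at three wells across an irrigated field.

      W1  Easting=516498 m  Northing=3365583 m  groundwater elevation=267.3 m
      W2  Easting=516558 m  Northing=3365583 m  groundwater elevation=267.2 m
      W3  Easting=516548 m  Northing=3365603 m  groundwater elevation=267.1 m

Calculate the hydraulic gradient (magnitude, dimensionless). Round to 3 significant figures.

0.00607

Differences from W1: to W2 (Δx, Δy, Δh) = (60, 0, -0.1); to W3 = (50, 20, -0.2).
Solve a·Δx + b·Δy = Δh: det = 60·20 − 50·0 = 1200.
∂h/∂x = [(-0.1)·20 − (-0.2)·0] / 1200 = -0.001667
∂h/∂y = [60·(-0.2) − 50·(-0.1)] / 1200 = -0.005833
|∇h| = √(-0.001667² + -0.005833²) = 0.006067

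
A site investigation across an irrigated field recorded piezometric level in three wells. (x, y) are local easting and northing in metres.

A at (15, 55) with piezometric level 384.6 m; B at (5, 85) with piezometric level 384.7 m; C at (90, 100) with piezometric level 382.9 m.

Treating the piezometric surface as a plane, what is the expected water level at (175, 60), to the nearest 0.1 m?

381.3 m

Differences from A: to B (Δx, Δy, Δh) = (-10, 30, +0.1); to C = (75, 45, -1.7).
Determinant of the coordinate differences = (-10)·45 − 75·30 = -2700.
∂h/∂x = [(+0.1)·45 − (-1.7)·30] / -2700 = -0.02056
∂h/∂y = [(-10)·(-1.7) − 75·(+0.1)] / -2700 = -0.003519
h(175, 60) = 384.6 + (-0.02056)·(160) + (-0.003519)·(5) = 384.6 -3.289 -0.018 = 381.294 m.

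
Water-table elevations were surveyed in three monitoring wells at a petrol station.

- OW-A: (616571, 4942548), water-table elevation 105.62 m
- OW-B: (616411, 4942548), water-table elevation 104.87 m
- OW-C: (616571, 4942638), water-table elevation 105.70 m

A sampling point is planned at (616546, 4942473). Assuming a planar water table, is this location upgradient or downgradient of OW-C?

∂h/∂x = (104.87 − 105.62) / (616411 − 616571) = +0.004687
∂h/∂y = (105.70 − 105.62) / (4942638 − 4942548) = +0.0008889
Head at (616546, 4942473) = 105.62 + (+0.004687)·(-25) + (+0.0008889)·(-75) = 105.44 m.
That is lower than the 105.70 m at OW-C, so the point is downgradient.

downgradient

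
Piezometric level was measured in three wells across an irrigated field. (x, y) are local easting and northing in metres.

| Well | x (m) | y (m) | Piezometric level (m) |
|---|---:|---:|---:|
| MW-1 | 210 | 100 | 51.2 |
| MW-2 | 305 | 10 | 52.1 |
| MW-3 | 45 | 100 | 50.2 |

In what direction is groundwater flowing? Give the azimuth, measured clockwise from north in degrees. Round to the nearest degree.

301°

Differences from MW-1: to MW-2 (Δx, Δy, Δh) = (95, -90, +0.9); to MW-3 = (-165, 0, -1.0).
Determinant of the coordinate differences = 95·0 − (-165)·(-90) = -14850.
∂h/∂x = [(+0.9)·0 − (-1.0)·(-90)] / -14850 = +0.006061
∂h/∂y = [95·(-1.0) − (-165)·(+0.9)] / -14850 = -0.003603
Flow direction (−∇h) has components (-0.006061 E, +0.003603 N).
Azimuth = atan2(E, N) = atan2(-0.006061, +0.003603) = 300.7° ≈ 301°.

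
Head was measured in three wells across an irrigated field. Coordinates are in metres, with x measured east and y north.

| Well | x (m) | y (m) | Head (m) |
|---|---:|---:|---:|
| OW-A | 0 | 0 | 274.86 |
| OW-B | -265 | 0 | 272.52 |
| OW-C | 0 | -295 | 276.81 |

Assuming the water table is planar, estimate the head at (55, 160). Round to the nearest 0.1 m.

∂h/∂x = (272.52 − 274.86) / (-265 − 0) = +0.008830
∂h/∂y = (276.81 − 274.86) / (-295 − 0) = -0.006610
h(55, 160) = 274.86 + (+0.008830)·(55) + (-0.006610)·(160) = 274.86 +0.486 -1.058 = 274.288 m.

274.3 m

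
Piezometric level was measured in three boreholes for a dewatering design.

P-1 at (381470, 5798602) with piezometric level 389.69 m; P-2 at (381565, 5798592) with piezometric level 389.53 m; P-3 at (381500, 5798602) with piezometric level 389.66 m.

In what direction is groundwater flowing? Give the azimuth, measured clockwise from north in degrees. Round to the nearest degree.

171°

Taking P-1 as reference: P-2−P-1 = (95, -10, -0.16); P-3−P-1 = (30, 0, -0.03).
Solve a·Δx + b·Δy = Δh: det = 95·0 − 30·(-10) = 300.
∂h/∂x = [(-0.16)·0 − (-0.03)·(-10)] / 300 = -0.0010000
∂h/∂y = [95·(-0.03) − 30·(-0.16)] / 300 = +0.006500
Flow direction (−∇h) has components (+0.0010000 E, -0.006500 N).
Azimuth = atan2(E, N) = atan2(+0.0010000, -0.006500) = 171.3° ≈ 171°.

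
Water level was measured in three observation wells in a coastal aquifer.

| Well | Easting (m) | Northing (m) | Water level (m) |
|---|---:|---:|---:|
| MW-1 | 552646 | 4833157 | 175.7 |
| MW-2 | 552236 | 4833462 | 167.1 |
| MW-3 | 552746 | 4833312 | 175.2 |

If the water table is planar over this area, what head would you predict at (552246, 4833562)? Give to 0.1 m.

Three-point gradient (reference MW-1): Δ to MW-2 = (-410, 305, -8.6), Δ to MW-3 = (100, 155, -0.5).
∂h/∂x = +0.01255, ∂h/∂y = -0.01132 (det = -94050).
h(552246, 4833562) = 175.7 + (+0.01255)·(-400) + (-0.01132)·(405) = 175.7 -5.021 -4.586 = 166.093 m.

166.1 m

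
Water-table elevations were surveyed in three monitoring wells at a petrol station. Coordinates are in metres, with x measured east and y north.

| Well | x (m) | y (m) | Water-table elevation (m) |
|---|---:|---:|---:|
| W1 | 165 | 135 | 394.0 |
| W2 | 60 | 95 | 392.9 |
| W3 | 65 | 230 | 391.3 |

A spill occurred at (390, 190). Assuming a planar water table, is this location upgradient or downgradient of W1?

Three-point gradient (reference W1): Δ to W2 = (-105, -40, -1.1), Δ to W3 = (-100, 95, -2.7).
∂h/∂x = +0.01521, ∂h/∂y = -0.01242 (det = -13975).
Head at (390, 190) = 394.0 + (+0.01521)·(225) + (-0.01242)·(55) = 396.74 m.
That is higher than the 394.0 m at W1, so the point is upgradient.

upgradient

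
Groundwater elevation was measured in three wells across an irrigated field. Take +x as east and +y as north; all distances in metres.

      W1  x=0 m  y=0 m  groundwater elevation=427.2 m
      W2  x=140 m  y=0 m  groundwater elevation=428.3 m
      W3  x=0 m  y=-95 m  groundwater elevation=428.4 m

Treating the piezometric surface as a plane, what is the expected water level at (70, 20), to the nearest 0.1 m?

427.5 m

∂h/∂x = (428.3 − 427.2) / (140 − 0) = +0.007857
∂h/∂y = (428.4 − 427.2) / (-95 − 0) = -0.01263
h(70, 20) = 427.2 + (+0.007857)·(70) + (-0.01263)·(20) = 427.2 +0.550 -0.253 = 427.497 m.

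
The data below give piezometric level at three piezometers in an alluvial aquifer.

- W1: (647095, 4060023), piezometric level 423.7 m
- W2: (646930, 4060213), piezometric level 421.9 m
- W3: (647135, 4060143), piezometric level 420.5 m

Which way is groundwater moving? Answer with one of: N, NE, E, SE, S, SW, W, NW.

NE

With h = a·x + b·y + c and W1 as origin, the differences give:
  (-165)·a + 190·b = -1.8
  40·a + 120·b = -3.2
Eliminate b (×120 and ×190, subtract): -27400·a = 392.00 → a = ∂h/∂x = -0.01431
Back-substitute: b = ∂h/∂y = -0.02190.
Flow = −∇h = (+0.01431 east, +0.02190 north), which points northeast.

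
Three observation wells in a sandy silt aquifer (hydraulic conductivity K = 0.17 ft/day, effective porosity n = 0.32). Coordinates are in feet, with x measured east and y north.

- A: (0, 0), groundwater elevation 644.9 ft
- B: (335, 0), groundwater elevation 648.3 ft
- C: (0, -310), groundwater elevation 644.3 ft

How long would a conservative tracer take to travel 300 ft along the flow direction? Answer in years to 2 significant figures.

150 years

∂h/∂x = (648.3 − 644.9) / (335 − 0) = +0.01015
∂h/∂y = (644.3 − 644.9) / (-310 − 0) = +0.001935
|∇h| = √(0.01015² + 0.001935²) = 0.01033
Seepage velocity v = K·i/n = 0.17 × 0.01033 / 0.32 = 0.005488 ft/day.
t = 300 / 0.005488 = 5.466e+04 days = 150 years.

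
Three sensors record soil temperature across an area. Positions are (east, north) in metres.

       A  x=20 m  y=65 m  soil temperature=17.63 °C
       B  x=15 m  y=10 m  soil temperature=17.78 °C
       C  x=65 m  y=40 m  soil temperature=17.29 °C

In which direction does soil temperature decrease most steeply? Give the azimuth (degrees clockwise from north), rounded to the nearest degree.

Differences from A: to B (Δx, Δy, Δh) = (-5, -55, +0.15); to C = (45, -25, -0.34).
Solve a·Δx + b·Δy = ΔT: det = (-5)·(-25) − 45·(-55) = 2600.
∂T/∂x = [(+0.15)·(-25) − (-0.34)·(-55)] / 2600 = -0.008635
∂T/∂y = [(-5)·(-0.34) − 45·(+0.15)] / 2600 = -0.001942
Steepest decrease is along −∇f: components (+0.008635 E, +0.001942 N).
Azimuth = atan2(+0.008635, +0.001942) = 77.3° ≈ 077°.

077°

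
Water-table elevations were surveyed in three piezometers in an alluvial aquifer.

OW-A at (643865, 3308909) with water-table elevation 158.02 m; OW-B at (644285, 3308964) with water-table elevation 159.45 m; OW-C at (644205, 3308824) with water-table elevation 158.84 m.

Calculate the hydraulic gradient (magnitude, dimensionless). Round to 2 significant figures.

Taking OW-A as reference: OW-B−OW-A = (420, 55, +1.43); OW-C−OW-A = (340, -85, +0.82).
Solve a·Δx + b·Δy = Δh: det = 420·(-85) − 340·55 = -54400.
∂h/∂x = [(+1.43)·(-85) − (+0.82)·55] / -54400 = +0.003063
∂h/∂y = [420·(+0.82) − 340·(+1.43)] / -54400 = +0.002607
|∇h| = √(0.003063² + 0.002607²) = 0.004022

0.0040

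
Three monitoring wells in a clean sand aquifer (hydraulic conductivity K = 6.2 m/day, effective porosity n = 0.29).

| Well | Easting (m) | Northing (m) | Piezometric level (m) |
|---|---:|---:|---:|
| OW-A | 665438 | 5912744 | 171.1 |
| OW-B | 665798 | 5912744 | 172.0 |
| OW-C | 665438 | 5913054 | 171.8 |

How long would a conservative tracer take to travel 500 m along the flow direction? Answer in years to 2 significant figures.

19 years

∂h/∂x = (172.0 − 171.1) / (665798 − 665438) = +0.002500
∂h/∂y = (171.8 − 171.1) / (5913054 − 5912744) = +0.002258
|∇h| = √(0.002500² + 0.002258²) = 0.003369
Seepage velocity v = K·i/n = 6.2 × 0.003369 / 0.29 = 0.07203 m/day.
t = 500 / 0.07203 = 6942 days = 19 years.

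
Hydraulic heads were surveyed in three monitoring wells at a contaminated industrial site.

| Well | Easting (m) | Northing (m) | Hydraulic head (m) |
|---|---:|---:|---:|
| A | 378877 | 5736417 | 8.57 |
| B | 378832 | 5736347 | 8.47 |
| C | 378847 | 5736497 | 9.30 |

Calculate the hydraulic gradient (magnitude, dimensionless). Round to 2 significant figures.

With h = a·x + b·y + c and A as origin, the differences give:
  (-45)·a + (-70)·b = -0.10
  (-30)·a + 80·b = +0.73
Eliminate b (×80 and ×(-70), subtract): -5700·a = 43.100 → a = ∂h/∂x = -0.007561
Back-substitute: b = ∂h/∂y = +0.006289.
|∇h| = √(-0.007561² + 0.006289²) = 0.009835

0.0098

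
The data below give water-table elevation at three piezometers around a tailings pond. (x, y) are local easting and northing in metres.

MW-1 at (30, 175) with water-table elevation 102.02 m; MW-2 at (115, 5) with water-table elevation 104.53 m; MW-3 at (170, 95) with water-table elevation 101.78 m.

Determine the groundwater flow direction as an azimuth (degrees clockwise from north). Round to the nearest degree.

033°

Differences from MW-1: to MW-2 (Δx, Δy, Δh) = (85, -170, +2.51); to MW-3 = (140, -80, -0.24).
Determinant of the coordinate differences = 85·(-80) − 140·(-170) = 17000.
∂h/∂x = [(+2.51)·(-80) − (-0.24)·(-170)] / 17000 = -0.01421
∂h/∂y = [85·(-0.24) − 140·(+2.51)] / 17000 = -0.02187
Flow direction (−∇h) has components (+0.01421 E, +0.02187 N).
Azimuth = atan2(E, N) = atan2(+0.01421, +0.02187) = 33.0° ≈ 033°.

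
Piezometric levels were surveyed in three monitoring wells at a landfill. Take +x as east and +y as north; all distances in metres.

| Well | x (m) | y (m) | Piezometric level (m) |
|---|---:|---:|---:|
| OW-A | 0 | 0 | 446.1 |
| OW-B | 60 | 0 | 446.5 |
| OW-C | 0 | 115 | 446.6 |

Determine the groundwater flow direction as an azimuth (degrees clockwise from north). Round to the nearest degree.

237°

∂h/∂x = (446.5 − 446.1) / (60 − 0) = +0.006667
∂h/∂y = (446.6 − 446.1) / (115 − 0) = +0.004348
Flow direction (−∇h) has components (-0.006667 E, -0.004348 N).
Azimuth = atan2(E, N) = atan2(-0.006667, -0.004348) = 236.9° ≈ 237°.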